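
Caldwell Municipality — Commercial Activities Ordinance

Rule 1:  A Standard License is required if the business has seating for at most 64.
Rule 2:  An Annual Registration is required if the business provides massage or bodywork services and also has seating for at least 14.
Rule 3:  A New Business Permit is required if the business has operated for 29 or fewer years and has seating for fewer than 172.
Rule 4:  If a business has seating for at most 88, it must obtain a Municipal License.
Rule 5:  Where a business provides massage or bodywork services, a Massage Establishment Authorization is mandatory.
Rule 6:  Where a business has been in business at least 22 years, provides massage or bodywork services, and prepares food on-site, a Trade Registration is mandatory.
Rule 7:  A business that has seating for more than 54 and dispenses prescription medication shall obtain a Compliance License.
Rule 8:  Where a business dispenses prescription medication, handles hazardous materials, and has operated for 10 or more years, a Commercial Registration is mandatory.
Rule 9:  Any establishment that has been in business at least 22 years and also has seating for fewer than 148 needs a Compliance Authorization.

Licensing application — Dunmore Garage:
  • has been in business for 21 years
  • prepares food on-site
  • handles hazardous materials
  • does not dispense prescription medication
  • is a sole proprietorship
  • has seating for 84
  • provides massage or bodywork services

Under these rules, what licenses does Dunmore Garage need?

Rule 1: seating 84 > 64 → Standard License not required.
Rule 2: provides massage or bodywork services; seating 84 ≥ 14 → Annual Registration required.
Rule 3: years in business 21 ≤ 29; seating 84 < 172 → New Business Permit required.
Rule 4: seating 84 ≤ 88 → Municipal License required.
Rule 5: provides massage or bodywork services → Massage Establishment Authorization required.
Rule 6: years in business 21 < 22; provides massage or bodywork services; prepares food on-site → Trade Registration not required.
Rule 7: seating 84 > 54; does not dispense prescription medication → Compliance License not required.
Rule 8: does not dispense prescription medication; handles hazardous materials; years in business 21 ≥ 10 → Commercial Registration not required.
Rule 9: years in business 21 < 22; seating 84 < 148 → Compliance Authorization not required.

Annual Registration, Massage Establishment Authorization, Municipal License, New Business Permit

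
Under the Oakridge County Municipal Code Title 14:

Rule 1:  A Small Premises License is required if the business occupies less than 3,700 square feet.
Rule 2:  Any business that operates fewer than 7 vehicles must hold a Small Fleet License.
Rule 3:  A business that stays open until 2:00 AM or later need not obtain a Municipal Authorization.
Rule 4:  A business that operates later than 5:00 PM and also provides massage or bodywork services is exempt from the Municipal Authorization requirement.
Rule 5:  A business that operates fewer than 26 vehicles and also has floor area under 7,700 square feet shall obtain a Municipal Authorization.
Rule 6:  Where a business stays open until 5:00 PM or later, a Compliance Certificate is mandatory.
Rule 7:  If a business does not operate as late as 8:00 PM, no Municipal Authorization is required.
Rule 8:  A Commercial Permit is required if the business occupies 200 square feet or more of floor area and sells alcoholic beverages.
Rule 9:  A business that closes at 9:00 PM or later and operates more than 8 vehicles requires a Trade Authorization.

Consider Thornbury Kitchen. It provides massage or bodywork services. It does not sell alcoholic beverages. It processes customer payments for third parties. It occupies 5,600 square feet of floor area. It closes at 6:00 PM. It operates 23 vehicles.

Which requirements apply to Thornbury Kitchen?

Compliance Certificate

Rule 1: floor area 5,600 square feet ≥ 3,700 square feet → Small Premises License not required.
Rule 2: vehicles 23 ≥ 7 → Small Fleet License not required.
Rule 3: closes 6:00 PM, at/before 2:00 AM → Municipal Authorization exemption does not apply.
Rule 4: closes 6:00 PM, after 5:00 PM; provides massage or bodywork services → exempt from Municipal Authorization.
Rule 5: vehicles 23 < 26; floor area 5,600 square feet < 7,700 square feet → Municipal Authorization required.
Rule 6: closes 6:00 PM, after 5:00 PM → Compliance Certificate required.
Rule 7: closes 6:00 PM, at/before 8:00 PM → exempt from Municipal Authorization.
Rule 8: floor area 5,600 square feet ≥ 200 square feet; does not sell alcoholic beverages → Commercial Permit not required.
Rule 9: closes 6:00 PM, at/before 9:00 PM; vehicles 23 > 8 → Trade Authorization not required.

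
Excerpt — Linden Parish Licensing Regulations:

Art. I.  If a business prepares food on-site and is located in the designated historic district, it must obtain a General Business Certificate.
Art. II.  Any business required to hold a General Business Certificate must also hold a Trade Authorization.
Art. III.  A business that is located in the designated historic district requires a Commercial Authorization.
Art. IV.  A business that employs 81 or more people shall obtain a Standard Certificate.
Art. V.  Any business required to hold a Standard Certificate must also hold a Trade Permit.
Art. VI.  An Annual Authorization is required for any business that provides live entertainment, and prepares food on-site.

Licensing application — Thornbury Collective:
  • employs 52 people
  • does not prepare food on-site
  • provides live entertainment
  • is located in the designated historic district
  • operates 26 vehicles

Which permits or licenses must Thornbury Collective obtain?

Commercial Authorization

Art. I. does not prepare food on-site; is located in the designated historic district → General Business Certificate not required.
Art. II. General Business Certificate is not required → no effect.
Art. III. is located in the designated historic district → Commercial Authorization required.
Art. IV. employees 52 < 81 → Standard Certificate not required.
Art. V. Standard Certificate is not required → no effect.
Art. VI. provides live entertainment; does not prepare food on-site → Annual Authorization not required.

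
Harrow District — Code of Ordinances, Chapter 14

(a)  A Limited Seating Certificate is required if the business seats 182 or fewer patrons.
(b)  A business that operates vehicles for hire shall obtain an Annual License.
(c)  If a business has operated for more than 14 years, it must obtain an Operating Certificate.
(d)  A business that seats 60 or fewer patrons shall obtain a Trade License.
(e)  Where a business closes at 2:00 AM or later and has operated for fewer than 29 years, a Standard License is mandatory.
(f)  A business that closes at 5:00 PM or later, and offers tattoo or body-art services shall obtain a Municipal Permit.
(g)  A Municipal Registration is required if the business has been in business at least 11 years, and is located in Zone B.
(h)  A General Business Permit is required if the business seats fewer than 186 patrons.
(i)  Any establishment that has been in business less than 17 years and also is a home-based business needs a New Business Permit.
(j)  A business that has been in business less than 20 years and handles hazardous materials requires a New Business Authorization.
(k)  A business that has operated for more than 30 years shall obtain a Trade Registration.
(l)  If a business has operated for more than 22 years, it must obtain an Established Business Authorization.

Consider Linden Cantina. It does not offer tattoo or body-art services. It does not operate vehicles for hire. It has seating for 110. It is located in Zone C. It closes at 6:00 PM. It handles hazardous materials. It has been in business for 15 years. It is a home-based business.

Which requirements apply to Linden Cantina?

General Business Permit, Limited Seating Certificate, New Business Authorization, New Business Permit, Operating Certificate

(a) seating 110 ≤ 182 → Limited Seating Certificate required.
(b) does not operate vehicles for hire → Annual License not required.
(c) years in business 15 > 14 → Operating Certificate required.
(d) seating 110 > 60 → Trade License not required.
(e) closes 6:00 PM, at/before 2:00 AM; years in business 15 < 29 → Standard License not required.
(f) closes 6:00 PM, after 5:00 PM; does not offer tattoo or body-art services → Municipal Permit not required.
(g) years in business 15 ≥ 11; is located in Zone C (not: is located in Zone B) → Municipal Registration not required.
(h) seating 110 < 186 → General Business Permit required.
(i) years in business 15 < 17; is a home-based business → New Business Permit required.
(j) years in business 15 < 20; handles hazardous materials → New Business Authorization required.
(k) years in business 15 ≤ 30 → Trade Registration not required.
(l) years in business 15 ≤ 22 → Established Business Authorization not required.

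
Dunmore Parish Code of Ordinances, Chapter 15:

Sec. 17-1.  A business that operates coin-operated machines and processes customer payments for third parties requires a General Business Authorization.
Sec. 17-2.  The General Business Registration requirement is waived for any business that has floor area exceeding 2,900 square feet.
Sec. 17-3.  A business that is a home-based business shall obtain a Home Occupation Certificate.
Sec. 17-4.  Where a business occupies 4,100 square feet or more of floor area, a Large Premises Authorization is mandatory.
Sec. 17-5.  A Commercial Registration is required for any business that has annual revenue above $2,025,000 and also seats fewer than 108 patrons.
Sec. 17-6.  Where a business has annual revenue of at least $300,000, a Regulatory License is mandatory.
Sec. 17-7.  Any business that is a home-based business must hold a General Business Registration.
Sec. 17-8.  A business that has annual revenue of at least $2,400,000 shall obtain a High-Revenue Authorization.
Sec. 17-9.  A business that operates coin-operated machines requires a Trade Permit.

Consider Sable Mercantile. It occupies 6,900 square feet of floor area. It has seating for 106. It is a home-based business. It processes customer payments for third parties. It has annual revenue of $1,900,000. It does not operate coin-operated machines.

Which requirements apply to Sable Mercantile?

Sec. 17-1. does not operate coin-operated machines; processes customer payments for third parties → General Business Authorization not required.
Sec. 17-2. floor area 6,900 square feet > 2,900 square feet → exempt from General Business Registration.
Sec. 17-3. is a home-based business → Home Occupation Certificate required.
Sec. 17-4. floor area 6,900 square feet ≥ 4,100 square feet → Large Premises Authorization required.
Sec. 17-5. revenue $1,900,000 ≤ $2,025,000; seating 106 < 108 → Commercial Registration not required.
Sec. 17-6. revenue $1,900,000 ≥ $300,000 → Regulatory License required.
Sec. 17-7. is a home-based business → General Business Registration required.
Sec. 17-8. revenue $1,900,000 < $2,400,000 → High-Revenue Authorization not required.
Sec. 17-9. does not operate coin-operated machines → Trade Permit not required.

Home Occupation Certificate, Large Premises Authorization, Regulatory License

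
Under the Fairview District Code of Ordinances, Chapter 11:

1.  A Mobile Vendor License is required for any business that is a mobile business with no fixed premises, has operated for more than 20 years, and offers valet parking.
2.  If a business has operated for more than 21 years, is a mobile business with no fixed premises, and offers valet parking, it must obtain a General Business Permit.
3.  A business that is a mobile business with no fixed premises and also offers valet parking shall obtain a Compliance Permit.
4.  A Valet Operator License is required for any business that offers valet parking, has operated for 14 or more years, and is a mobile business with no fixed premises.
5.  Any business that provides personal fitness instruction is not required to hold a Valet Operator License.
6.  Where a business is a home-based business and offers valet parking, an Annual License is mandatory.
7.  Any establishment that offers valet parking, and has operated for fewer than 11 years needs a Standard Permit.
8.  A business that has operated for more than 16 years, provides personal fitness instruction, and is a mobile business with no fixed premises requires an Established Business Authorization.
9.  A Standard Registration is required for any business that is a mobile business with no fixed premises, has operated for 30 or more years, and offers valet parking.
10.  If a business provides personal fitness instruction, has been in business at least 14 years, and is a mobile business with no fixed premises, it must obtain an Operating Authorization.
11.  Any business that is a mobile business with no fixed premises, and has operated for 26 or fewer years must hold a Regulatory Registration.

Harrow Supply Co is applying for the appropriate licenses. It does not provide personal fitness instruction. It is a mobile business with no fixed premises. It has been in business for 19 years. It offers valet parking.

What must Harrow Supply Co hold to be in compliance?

Compliance Permit, Regulatory Registration, Valet Operator License

1. is a mobile business with no fixed premises; years in business 19 ≤ 20; offers valet parking → Mobile Vendor License not required.
2. years in business 19 ≤ 21; is a mobile business with no fixed premises; offers valet parking → General Business Permit not required.
3. is a mobile business with no fixed premises; offers valet parking → Compliance Permit required.
4. offers valet parking; years in business 19 ≥ 14; is a mobile business with no fixed premises → Valet Operator License required.
5. does not provide personal fitness instruction → Valet Operator License exemption does not apply.
6. is a mobile business with no fixed premises (not: is a home-based business); offers valet parking → Annual License not required.
7. offers valet parking; years in business 19 ≥ 11 → Standard Permit not required.
8. years in business 19 > 16; does not provide personal fitness instruction; is a mobile business with no fixed premises → Established Business Authorization not required.
9. is a mobile business with no fixed premises; years in business 19 < 30; offers valet parking → Standard Registration not required.
10. does not provide personal fitness instruction; years in business 19 ≥ 14; is a mobile business with no fixed premises → Operating Authorization not required.
11. is a mobile business with no fixed premises; years in business 19 ≤ 26 → Regulatory Registration required.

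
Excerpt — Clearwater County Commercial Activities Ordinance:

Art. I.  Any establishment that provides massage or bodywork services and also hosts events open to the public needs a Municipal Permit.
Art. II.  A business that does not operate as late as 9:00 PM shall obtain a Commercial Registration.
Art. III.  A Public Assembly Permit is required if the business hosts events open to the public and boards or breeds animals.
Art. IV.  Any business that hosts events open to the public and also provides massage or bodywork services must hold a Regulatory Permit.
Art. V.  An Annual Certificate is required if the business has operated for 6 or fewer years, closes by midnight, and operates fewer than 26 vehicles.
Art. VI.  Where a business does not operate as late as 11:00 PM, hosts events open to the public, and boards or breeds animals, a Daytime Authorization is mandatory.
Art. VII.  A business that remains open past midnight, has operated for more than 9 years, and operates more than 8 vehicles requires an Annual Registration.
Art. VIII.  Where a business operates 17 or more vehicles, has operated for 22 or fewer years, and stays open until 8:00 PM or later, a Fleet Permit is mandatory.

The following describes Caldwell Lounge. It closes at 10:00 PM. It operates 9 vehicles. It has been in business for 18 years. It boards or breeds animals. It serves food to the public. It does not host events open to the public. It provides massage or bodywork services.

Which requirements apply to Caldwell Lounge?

None

Art. I. provides massage or bodywork services; does not host events open to the public → Municipal Permit not required.
Art. II. closes 10:00 PM, after 9:00 PM → Commercial Registration not required.
Art. III. does not host events open to the public; boards or breeds animals → Public Assembly Permit not required.
Art. IV. does not host events open to the public; provides massage or bodywork services → Regulatory Permit not required.
Art. V. years in business 18 > 6; closes 10:00 PM, at/before midnight; vehicles 9 < 26 → Annual Certificate not required.
Art. VI. closes 10:00 PM, at/before 11:00 PM; does not host events open to the public; boards or breeds animals → Daytime Authorization not required.
Art. VII. closes 10:00 PM, at/before midnight; years in business 18 > 9; vehicles 9 > 8 → Annual Registration not required.
Art. VIII. vehicles 9 < 17; years in business 18 ≤ 22; closes 10:00 PM, after 8:00 PM → Fleet Permit not required.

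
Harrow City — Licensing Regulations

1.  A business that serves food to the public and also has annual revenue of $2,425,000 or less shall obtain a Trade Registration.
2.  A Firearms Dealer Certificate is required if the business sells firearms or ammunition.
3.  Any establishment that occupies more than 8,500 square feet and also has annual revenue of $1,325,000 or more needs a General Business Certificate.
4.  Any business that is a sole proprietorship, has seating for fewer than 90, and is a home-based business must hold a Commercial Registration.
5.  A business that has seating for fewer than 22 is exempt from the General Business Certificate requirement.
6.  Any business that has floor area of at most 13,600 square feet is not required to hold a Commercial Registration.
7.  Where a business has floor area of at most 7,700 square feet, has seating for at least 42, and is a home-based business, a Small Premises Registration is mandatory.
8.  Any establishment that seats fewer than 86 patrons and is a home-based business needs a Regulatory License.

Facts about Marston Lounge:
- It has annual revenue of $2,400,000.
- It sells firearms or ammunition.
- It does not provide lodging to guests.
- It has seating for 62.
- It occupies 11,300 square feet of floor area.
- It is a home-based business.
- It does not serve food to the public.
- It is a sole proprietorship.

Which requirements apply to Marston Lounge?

Firearms Dealer Certificate, General Business Certificate, Regulatory License

1. does not serve food to the public; revenue $2,400,000 ≤ $2,425,000 → Trade Registration not required.
2. sells firearms or ammunition → Firearms Dealer Certificate required.
3. floor area 11,300 square feet > 8,500 square feet; revenue $2,400,000 ≥ $1,325,000 → General Business Certificate required.
4. is a sole proprietorship; seating 62 < 90; is a home-based business → Commercial Registration required.
5. seating 62 ≥ 22 → General Business Certificate exemption does not apply.
6. floor area 11,300 square feet ≤ 13,600 square feet → exempt from Commercial Registration.
7. floor area 11,300 square feet > 7,700 square feet; seating 62 ≥ 42; is a home-based business → Small Premises Registration not required.
8. seating 62 < 86; is a home-based business → Regulatory License required.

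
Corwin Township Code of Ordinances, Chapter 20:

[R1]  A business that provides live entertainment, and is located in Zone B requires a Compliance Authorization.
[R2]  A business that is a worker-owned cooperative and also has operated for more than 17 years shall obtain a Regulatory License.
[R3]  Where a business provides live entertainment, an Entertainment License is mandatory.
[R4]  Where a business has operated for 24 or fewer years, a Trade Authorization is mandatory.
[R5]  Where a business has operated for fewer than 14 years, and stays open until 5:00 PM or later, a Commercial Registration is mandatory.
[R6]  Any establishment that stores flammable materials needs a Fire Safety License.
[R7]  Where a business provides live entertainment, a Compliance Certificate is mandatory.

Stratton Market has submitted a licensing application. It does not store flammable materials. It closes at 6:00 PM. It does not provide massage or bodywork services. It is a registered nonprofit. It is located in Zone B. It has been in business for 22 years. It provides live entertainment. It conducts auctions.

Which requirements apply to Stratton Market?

[R1] provides live entertainment; is located in Zone B → Compliance Authorization required.
[R2] is a registered nonprofit (not: is a worker-owned cooperative); years in business 22 > 17 → Regulatory License not required.
[R3] provides live entertainment → Entertainment License required.
[R4] years in business 22 ≤ 24 → Trade Authorization required.
[R5] years in business 22 ≥ 14; closes 6:00 PM, after 5:00 PM → Commercial Registration not required.
[R6] does not store flammable materials → Fire Safety License not required.
[R7] provides live entertainment → Compliance Certificate required.

Compliance Authorization, Compliance Certificate, Entertainment License, Trade Authorization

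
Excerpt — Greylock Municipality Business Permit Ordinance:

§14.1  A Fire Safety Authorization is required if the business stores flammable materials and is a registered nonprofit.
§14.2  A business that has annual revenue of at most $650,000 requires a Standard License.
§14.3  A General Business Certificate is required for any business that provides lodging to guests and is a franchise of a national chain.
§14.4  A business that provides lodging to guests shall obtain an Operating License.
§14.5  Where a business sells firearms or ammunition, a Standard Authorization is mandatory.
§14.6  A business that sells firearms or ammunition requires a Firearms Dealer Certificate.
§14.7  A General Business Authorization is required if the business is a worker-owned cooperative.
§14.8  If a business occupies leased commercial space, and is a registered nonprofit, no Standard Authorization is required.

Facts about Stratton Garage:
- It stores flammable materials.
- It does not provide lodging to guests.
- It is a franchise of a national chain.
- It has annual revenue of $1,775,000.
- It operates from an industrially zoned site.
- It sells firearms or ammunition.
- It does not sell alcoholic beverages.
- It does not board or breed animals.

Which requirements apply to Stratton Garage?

Firearms Dealer Certificate, Standard Authorization

§14.1 stores flammable materials; is a franchise of a national chain (not: is a registered nonprofit) → Fire Safety Authorization not required.
§14.2 revenue $1,775,000 > $650,000 → Standard License not required.
§14.3 does not provide lodging to guests; is a franchise of a national chain → General Business Certificate not required.
§14.4 does not provide lodging to guests → Operating License not required.
§14.5 sells firearms or ammunition → Standard Authorization required.
§14.6 sells firearms or ammunition → Firearms Dealer Certificate required.
§14.7 is a franchise of a national chain (not: is a worker-owned cooperative) → General Business Authorization not required.
§14.8 operates from an industrially zoned site (not: occupies leased commercial space); is a franchise of a national chain (not: is a registered nonprofit) → Standard Authorization exemption does not apply.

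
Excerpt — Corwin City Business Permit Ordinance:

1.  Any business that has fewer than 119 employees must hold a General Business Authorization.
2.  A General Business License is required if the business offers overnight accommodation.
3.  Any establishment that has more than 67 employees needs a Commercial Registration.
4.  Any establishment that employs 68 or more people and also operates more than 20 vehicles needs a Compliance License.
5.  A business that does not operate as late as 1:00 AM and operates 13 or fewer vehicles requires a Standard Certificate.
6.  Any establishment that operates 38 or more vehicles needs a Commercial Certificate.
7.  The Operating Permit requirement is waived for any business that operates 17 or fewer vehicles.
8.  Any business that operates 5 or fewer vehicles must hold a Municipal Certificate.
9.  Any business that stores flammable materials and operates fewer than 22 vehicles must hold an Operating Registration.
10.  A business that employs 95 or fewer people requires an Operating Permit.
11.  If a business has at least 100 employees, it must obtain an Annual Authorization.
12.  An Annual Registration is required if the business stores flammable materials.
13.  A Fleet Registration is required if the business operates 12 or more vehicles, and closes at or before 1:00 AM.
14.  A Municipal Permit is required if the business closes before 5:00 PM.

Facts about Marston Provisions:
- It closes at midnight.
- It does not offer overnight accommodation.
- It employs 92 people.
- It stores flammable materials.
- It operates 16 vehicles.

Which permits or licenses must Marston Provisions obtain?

Annual Registration, Commercial Registration, Fleet Registration, General Business Authorization, Operating Registration

1. employees 92 < 119 → General Business Authorization required.
2. does not offer overnight accommodation → General Business License not required.
3. employees 92 > 67 → Commercial Registration required.
4. employees 92 ≥ 68; vehicles 16 ≤ 20 → Compliance License not required.
5. closes midnight, at/before 1:00 AM; vehicles 16 > 13 → Standard Certificate not required.
6. vehicles 16 < 38 → Commercial Certificate not required.
7. vehicles 16 ≤ 17 → exempt from Operating Permit.
8. vehicles 16 > 5 → Municipal Certificate not required.
9. stores flammable materials; vehicles 16 < 22 → Operating Registration required.
10. employees 92 ≤ 95 → Operating Permit required.
11. employees 92 < 100 → Annual Authorization not required.
12. stores flammable materials → Annual Registration required.
13. vehicles 16 ≥ 12; closes midnight, at/before 1:00 AM → Fleet Registration required.
14. closes midnight, after 5:00 PM → Municipal Permit not required.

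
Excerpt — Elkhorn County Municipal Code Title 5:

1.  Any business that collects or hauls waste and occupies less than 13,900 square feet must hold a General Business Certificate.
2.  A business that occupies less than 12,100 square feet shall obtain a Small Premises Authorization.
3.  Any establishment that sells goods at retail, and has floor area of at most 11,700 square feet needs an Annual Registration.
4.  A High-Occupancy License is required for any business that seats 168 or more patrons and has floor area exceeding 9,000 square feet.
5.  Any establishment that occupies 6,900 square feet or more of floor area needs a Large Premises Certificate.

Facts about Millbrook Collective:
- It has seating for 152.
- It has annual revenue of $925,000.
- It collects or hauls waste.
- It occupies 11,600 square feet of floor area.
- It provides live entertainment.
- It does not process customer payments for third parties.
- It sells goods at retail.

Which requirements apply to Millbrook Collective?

1. collects or hauls waste; floor area 11,600 square feet < 13,900 square feet → General Business Certificate required.
2. floor area 11,600 square feet < 12,100 square feet → Small Premises Authorization required.
3. sells goods at retail; floor area 11,600 square feet ≤ 11,700 square feet → Annual Registration required.
4. seating 152 < 168; floor area 11,600 square feet > 9,000 square feet → High-Occupancy License not required.
5. floor area 11,600 square feet ≥ 6,900 square feet → Large Premises Certificate required.

Annual Registration, General Business Certificate, Large Premises Certificate, Small Premises Authorization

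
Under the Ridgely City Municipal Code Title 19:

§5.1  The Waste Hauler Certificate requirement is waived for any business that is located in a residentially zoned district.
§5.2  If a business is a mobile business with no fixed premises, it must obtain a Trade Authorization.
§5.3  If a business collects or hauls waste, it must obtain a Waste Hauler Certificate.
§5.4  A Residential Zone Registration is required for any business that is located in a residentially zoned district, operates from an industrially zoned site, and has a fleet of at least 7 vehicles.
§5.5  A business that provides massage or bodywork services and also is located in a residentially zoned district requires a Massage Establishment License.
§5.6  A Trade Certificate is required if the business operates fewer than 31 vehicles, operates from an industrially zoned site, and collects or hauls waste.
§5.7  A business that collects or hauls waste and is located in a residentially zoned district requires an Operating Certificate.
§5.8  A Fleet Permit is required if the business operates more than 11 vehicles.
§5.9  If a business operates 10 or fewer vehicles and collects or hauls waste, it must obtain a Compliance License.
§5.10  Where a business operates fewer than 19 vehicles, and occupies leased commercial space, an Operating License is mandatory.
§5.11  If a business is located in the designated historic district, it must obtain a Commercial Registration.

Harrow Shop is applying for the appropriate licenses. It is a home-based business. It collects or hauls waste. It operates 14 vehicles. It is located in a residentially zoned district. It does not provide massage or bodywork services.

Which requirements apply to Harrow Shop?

§5.1 is located in a residentially zoned district → exempt from Waste Hauler Certificate.
§5.2 is a home-based business (not: is a mobile business with no fixed premises) → Trade Authorization not required.
§5.3 collects or hauls waste → Waste Hauler Certificate required.
§5.4 is located in a residentially zoned district; is a home-based business (not: operates from an industrially zoned site); vehicles 14 ≥ 7 → Residential Zone Registration not required.
§5.5 does not provide massage or bodywork services; is located in a residentially zoned district → Massage Establishment License not required.
§5.6 vehicles 14 < 31; is a home-based business (not: operates from an industrially zoned site); collects or hauls waste → Trade Certificate not required.
§5.7 collects or hauls waste; is located in a residentially zoned district → Operating Certificate required.
§5.8 vehicles 14 > 11 → Fleet Permit required.
§5.9 vehicles 14 > 10; collects or hauls waste → Compliance License not required.
§5.10 vehicles 14 < 19; is a home-based business (not: occupies leased commercial space) → Operating License not required.
§5.11 is located in a residentially zoned district (not: is located in the designated historic district) → Commercial Registration not required.

Fleet Permit, Operating Certificate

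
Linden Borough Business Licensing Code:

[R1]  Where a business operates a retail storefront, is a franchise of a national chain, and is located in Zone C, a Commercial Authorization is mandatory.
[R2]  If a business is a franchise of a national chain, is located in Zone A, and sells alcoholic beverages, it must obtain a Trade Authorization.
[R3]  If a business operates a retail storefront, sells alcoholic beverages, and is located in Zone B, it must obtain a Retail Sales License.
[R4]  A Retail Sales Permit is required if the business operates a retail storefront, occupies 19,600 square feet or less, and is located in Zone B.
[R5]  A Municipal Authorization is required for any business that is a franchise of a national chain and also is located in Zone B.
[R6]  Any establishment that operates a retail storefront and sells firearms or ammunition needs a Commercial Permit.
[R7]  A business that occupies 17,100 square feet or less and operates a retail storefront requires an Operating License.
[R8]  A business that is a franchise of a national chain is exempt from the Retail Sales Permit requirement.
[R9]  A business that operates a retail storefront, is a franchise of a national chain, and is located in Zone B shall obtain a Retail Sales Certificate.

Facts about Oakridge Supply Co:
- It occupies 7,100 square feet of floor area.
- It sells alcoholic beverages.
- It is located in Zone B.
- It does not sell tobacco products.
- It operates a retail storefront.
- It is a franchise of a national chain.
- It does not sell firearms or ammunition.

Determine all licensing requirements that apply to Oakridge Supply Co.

[R1] operates a retail storefront; is a franchise of a national chain; is located in Zone B (not: is located in Zone C) → Commercial Authorization not required.
[R2] is a franchise of a national chain; is located in Zone B (not: is located in Zone A); sells alcoholic beverages → Trade Authorization not required.
[R3] operates a retail storefront; sells alcoholic beverages; is located in Zone B → Retail Sales License required.
[R4] operates a retail storefront; floor area 7,100 square feet ≤ 19,600 square feet; is located in Zone B → Retail Sales Permit required.
[R5] is a franchise of a national chain; is located in Zone B → Municipal Authorization required.
[R6] operates a retail storefront; does not sell firearms or ammunition → Commercial Permit not required.
[R7] floor area 7,100 square feet ≤ 17,100 square feet; operates a retail storefront → Operating License required.
[R8] is a franchise of a national chain → exempt from Retail Sales Permit.
[R9] operates a retail storefront; is a franchise of a national chain; is located in Zone B → Retail Sales Certificate required.

Municipal Authorization, Operating License, Retail Sales Certificate, Retail Sales License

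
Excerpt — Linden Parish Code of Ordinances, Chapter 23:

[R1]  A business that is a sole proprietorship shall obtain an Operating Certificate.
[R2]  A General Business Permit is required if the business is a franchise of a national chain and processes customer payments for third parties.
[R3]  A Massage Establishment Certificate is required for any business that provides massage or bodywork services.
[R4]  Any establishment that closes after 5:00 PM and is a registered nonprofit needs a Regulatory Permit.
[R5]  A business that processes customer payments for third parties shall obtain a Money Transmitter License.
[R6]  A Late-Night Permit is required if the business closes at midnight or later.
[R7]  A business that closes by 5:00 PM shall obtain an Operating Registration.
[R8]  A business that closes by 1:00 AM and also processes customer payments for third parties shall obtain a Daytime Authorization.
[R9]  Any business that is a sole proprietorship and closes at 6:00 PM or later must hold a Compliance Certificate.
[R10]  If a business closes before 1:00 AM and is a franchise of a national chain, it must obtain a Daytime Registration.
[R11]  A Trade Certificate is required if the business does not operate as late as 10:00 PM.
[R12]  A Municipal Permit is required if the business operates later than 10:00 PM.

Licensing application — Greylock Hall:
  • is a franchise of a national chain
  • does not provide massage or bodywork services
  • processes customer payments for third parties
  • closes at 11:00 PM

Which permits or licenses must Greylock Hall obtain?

[R1] is a franchise of a national chain (not: is a sole proprietorship) → Operating Certificate not required.
[R2] is a franchise of a national chain; processes customer payments for third parties → General Business Permit required.
[R3] does not provide massage or bodywork services → Massage Establishment Certificate not required.
[R4] closes 11:00 PM, after 5:00 PM; is a franchise of a national chain (not: is a registered nonprofit) → Regulatory Permit not required.
[R5] processes customer payments for third parties → Money Transmitter License required.
[R6] closes 11:00 PM, at/before midnight → Late-Night Permit not required.
[R7] closes 11:00 PM, after 5:00 PM → Operating Registration not required.
[R8] closes 11:00 PM, at/before 1:00 AM; processes customer payments for third parties → Daytime Authorization required.
[R9] is a franchise of a national chain (not: is a sole proprietorship); closes 11:00 PM, after 6:00 PM → Compliance Certificate not required.
[R10] closes 11:00 PM, at/before 1:00 AM; is a franchise of a national chain → Daytime Registration required.
[R11] closes 11:00 PM, after 10:00 PM → Trade Certificate not required.
[R12] closes 11:00 PM, after 10:00 PM → Municipal Permit required.

Daytime Authorization, Daytime Registration, General Business Permit, Money Transmitter License, Municipal Permit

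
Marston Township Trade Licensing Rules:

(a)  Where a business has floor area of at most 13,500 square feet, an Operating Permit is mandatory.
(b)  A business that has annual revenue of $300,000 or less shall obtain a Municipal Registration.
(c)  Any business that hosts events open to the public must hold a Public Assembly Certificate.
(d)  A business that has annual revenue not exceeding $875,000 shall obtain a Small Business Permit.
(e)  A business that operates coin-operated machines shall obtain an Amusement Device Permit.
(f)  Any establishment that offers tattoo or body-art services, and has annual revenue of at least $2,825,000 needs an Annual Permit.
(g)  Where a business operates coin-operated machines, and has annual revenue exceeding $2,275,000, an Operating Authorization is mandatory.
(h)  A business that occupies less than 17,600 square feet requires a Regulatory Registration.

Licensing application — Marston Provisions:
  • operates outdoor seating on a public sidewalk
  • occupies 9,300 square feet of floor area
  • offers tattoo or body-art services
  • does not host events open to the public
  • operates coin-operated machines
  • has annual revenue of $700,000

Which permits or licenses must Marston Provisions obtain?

Amusement Device Permit, Operating Permit, Regulatory Registration, Small Business Permit

(a) floor area 9,300 square feet ≤ 13,500 square feet → Operating Permit required.
(b) revenue $700,000 > $300,000 → Municipal Registration not required.
(c) does not host events open to the public → Public Assembly Certificate not required.
(d) revenue $700,000 ≤ $875,000 → Small Business Permit required.
(e) operates coin-operated machines → Amusement Device Permit required.
(f) offers tattoo or body-art services; revenue $700,000 < $2,825,000 → Annual Permit not required.
(g) operates coin-operated machines; revenue $700,000 ≤ $2,275,000 → Operating Authorization not required.
(h) floor area 9,300 square feet < 17,600 square feet → Regulatory Registration required.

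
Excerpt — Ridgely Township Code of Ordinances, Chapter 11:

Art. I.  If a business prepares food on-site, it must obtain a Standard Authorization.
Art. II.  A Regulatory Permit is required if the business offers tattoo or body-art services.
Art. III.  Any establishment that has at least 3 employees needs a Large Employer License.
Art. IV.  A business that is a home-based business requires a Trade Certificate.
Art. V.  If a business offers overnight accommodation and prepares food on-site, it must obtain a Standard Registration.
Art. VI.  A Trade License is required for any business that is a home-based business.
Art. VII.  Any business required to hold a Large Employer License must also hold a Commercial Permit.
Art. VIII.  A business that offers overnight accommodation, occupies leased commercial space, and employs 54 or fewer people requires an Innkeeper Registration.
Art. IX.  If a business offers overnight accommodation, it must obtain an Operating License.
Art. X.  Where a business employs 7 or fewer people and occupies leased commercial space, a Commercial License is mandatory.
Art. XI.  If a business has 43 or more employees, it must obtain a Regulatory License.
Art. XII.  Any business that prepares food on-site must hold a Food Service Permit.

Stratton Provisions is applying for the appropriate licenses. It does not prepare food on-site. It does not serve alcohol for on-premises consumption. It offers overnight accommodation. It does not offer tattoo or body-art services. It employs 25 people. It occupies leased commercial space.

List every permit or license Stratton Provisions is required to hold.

Commercial Permit, Innkeeper Registration, Large Employer License, Operating License

Art. I. does not prepare food on-site → Standard Authorization not required.
Art. II. does not offer tattoo or body-art services → Regulatory Permit not required.
Art. III. employees 25 ≥ 3 → Large Employer License required.
Art. IV. occupies leased commercial space (not: is a home-based business) → Trade Certificate not required.
Art. V. offers overnight accommodation; does not prepare food on-site → Standard Registration not required.
Art. VI. occupies leased commercial space (not: is a home-based business) → Trade License not required.
Art. VII. Large Employer License is required → Commercial Permit also required.
Art. VIII. offers overnight accommodation; occupies leased commercial space; employees 25 ≤ 54 → Innkeeper Registration required.
Art. IX. offers overnight accommodation → Operating License required.
Art. X. employees 25 > 7; occupies leased commercial space → Commercial License not required.
Art. XI. employees 25 < 43 → Regulatory License not required.
Art. XII. does not prepare food on-site → Food Service Permit not required.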